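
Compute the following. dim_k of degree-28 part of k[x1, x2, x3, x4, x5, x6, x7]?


C(d+n-1,n-1)=C(34,6)=1344904


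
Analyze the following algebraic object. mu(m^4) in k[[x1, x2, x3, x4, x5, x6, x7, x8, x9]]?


C(n+d-1,d)=C(12,4)=495


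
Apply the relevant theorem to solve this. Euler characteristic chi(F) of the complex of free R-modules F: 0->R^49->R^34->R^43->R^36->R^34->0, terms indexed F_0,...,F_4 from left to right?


chi = sum (-1)^i * rank:
(-1)^0*49=49
(-1)^1*34=-34
(-1)^2*43=43
(-1)^3*36=-36
(-1)^4*34=34
chi=56


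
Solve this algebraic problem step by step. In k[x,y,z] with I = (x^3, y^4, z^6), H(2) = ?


Need i<3, j<4, k<6 with i+j+k=2.
For each i, j ranges over max(0,2-i-5)..min(3,2-i):
  i=0: j in [0,2] -> 3
  i=1: j in [0,1] -> 2
  i=2: j in [0,0] -> 1
H(2) = 3+2+1 = 6


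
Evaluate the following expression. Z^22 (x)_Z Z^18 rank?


rank(M(x)N) = rank(M)*rank(N)
22*18 = 396


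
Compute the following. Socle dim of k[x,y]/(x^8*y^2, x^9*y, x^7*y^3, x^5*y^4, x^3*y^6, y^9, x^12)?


Socle = ann(m) = span of standard monomials u with x*u, y*u in I (staircase corners).
Minimal generators: x^12, x^9*y, x^8*y^2, x^7*y^3, x^5*y^4, x^3*y^6, y^9
Corners: x^2y^8, x^4y^5, x^6y^3, x^7y^2, x^8y, x^11
Socle dim=6


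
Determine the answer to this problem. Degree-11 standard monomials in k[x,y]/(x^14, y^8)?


k[x,y], I = (x^14, y^8), d = 11
Need i < 14 and d-i < 8.
Range: 4 <= i <= 11.
H(11) = 8


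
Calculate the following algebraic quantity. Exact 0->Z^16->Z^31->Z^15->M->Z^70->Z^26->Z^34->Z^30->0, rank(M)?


Alt sum=0:
(-1)^0*16 + (-1)^1*31 + (-1)^2*15 + (-1)^3*? + (-1)^4*70 + (-1)^5*26 + (-1)^6*34 + (-1)^7*30=0
rank(M)=48


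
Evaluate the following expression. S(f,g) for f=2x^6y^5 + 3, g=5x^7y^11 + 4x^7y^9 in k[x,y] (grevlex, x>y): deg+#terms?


LT(f)=2x^6y^5, LT(g)=5x^7y^11
lcm(LM)=x^7y^11
S(f,g) (scaled by 10 to clear denominators) = 5xy^6*f - 2*g = -8x^7y^9 + 15xy^6
2 terms, deg 16.
16+2=18


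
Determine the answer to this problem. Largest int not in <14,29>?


gcd(14,29)=1 => F=ab-a-b=14*29-14-29=406-43=363


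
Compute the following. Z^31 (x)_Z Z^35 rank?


rank(M(x)N) = rank(M)*rank(N)
31*35 = 1085


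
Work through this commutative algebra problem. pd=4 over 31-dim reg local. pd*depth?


pd+depth=31
depth=31-4=27
pd*depth=4*27=108


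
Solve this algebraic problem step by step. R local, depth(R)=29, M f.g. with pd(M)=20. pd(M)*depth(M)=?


pd+depth=29
depth=29-20=9
pd*depth=20*9=180


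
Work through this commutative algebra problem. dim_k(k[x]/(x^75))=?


Basis: 1,x,...,x^74
dim=75


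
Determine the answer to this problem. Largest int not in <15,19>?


gcd(15,19)=1 => F=ab-a-b=15*19-15-19=285-34=251


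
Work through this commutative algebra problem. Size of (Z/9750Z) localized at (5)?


5-primary part: 9750=5^3*78
Size=5^3=125


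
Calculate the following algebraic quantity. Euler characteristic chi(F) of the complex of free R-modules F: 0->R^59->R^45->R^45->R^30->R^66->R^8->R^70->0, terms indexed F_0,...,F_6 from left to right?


chi = sum (-1)^i * rank:
(-1)^0*59=59
(-1)^1*45=-45
(-1)^2*45=45
(-1)^3*30=-30
(-1)^4*66=66
(-1)^5*8=-8
(-1)^6*70=70
chi=157


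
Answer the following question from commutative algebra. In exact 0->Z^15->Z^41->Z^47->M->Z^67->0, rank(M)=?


Alt sum=0:
(-1)^0*15 + (-1)^1*41 + (-1)^2*47 + (-1)^3*? + (-1)^4*67=0
rank(M)=88


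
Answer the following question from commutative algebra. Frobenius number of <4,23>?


gcd(4,23)=1 => F=ab-a-b=4*23-4-23=92-27=65


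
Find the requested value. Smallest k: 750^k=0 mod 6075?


750^k mod 6075:
k=1: 750
k=2: 3600
k=3: 2700
k=4: 2025
k=5: 0
First zero at k = 5


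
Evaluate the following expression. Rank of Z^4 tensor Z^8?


rank(M(x)N) = rank(M)*rank(N)
4*8 = 32


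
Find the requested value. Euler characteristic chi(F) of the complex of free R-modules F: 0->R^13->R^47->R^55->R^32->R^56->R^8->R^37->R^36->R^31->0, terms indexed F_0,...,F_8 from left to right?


chi = sum (-1)^i * rank:
(-1)^0*13=13
(-1)^1*47=-47
(-1)^2*55=55
(-1)^3*32=-32
(-1)^4*56=56
(-1)^5*8=-8
(-1)^6*37=37
(-1)^7*36=-36
(-1)^8*31=31
chi=69


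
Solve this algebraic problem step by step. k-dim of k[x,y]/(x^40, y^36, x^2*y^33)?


k[x,y]/I, I = (x^40, y^36, x^2*y^33)
Rect: 40x36=1440. Corner: (40-2)x(36-33)=114.
dim = 1440-114 = 1326


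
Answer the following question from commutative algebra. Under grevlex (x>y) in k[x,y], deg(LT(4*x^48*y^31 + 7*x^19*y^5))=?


LT: 4*x^48*y^31
deg_x=48, deg_y=31
Total=48+31=79


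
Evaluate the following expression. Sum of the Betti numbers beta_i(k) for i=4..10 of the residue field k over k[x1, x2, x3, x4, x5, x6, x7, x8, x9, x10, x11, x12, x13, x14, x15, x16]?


Koszul resolution: beta_i(k)=C(n,i), n=16
C(16,4)=1820, C(16,5)=4368, C(16,6)=8008, C(16,7)=11440, C(16,8)=12870, C(16,9)=11440, C(16,10)=8008
Sum=57954


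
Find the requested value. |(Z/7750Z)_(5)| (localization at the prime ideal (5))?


5-primary part: 7750=5^3*62
Size=5^3=125


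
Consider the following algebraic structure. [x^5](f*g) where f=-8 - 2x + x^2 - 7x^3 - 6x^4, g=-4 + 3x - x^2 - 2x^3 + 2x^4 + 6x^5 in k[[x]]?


[x^5] = sum a_i*b_j, i+j=5
  -8*6=-48
  -2*2=-4
  1*-2=-2
  -7*-1=7
  -6*3=-18
Sum=-65


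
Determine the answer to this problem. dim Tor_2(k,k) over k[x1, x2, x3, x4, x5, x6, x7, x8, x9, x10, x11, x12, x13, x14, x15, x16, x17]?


Koszul: C(n,i)=C(17,2)=136


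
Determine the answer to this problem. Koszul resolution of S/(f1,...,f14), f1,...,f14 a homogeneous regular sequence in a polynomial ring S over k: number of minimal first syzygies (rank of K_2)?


Regular sequence => Koszul complex is the minimal free resolution.
Syz_1 minimally generated by Koszul relations f_i*e_j - f_j*e_i (i<j): mu(Syz_1) = beta_2 = C(m,2) = m(m-1)/2
m=14
14*13/2 = 91


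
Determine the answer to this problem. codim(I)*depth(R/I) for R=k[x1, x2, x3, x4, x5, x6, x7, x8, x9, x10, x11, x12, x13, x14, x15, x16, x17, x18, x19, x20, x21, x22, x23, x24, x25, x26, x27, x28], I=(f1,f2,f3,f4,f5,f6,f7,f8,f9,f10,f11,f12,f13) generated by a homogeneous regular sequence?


codim=13, depth=dim(R/I)=28-13=15
Product=13*15=195


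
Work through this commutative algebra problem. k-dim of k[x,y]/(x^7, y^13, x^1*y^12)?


k[x,y]/I, I = (x^7, y^13, x^1*y^12)
Rect: 7x13=91. Corner: (7-1)x(13-12)=6.
dim = 91-6 = 85


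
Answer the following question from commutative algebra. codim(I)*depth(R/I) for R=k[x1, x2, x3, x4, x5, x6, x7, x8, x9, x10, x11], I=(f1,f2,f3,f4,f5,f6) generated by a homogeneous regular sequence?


codim=6, depth=dim(R/I)=11-6=5
Product=6*5=30


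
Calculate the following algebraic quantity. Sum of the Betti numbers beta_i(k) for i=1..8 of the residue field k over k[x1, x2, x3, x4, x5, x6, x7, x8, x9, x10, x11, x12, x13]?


Koszul resolution: beta_i(k)=C(n,i), n=13
C(13,1)=13, C(13,2)=78, C(13,3)=286, C(13,4)=715, C(13,5)=1287, C(13,6)=1716, C(13,7)=1716, C(13,8)=1287
Sum=7098


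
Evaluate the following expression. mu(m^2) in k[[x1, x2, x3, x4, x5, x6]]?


C(n+d-1,d)=C(7,2)=21


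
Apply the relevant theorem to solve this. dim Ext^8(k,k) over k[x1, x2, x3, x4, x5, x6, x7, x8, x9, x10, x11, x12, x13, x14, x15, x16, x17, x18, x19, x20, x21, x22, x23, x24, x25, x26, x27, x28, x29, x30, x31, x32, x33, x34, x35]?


C(n,i)=C(35,8)=23535820


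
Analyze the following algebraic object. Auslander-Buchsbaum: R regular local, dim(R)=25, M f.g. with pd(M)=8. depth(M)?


pd+depth=depth(R)=25
depth=25-8=17


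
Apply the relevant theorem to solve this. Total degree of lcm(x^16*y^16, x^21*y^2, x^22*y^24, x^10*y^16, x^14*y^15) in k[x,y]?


lcm = componentwise max:
x: max(16,21,22,10,14)=22
y: max(16,2,24,16,15)=24
Total=22+24=46


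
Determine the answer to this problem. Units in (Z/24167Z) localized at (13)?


Local ring = Z/2197Z.
phi(2197) = 13^2*(13-1) = 2028


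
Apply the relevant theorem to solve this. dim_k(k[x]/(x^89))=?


Basis: 1,x,...,x^88
dim=89


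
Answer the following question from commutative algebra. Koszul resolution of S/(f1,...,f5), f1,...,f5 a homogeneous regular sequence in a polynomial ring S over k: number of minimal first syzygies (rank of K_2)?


Regular sequence => Koszul complex is the minimal free resolution.
Syz_1 minimally generated by Koszul relations f_i*e_j - f_j*e_i (i<j): mu(Syz_1) = beta_2 = C(m,2) = m(m-1)/2
m=5
5*4/2 = 10


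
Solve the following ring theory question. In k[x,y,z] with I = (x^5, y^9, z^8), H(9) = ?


Need i<5, j<9, k<8 with i+j+k=9.
For each i, j ranges over max(0,9-i-7)..min(8,9-i):
  i=0: j in [2,8] -> 7
  i=1: j in [1,8] -> 8
  i=2: j in [0,7] -> 8
  i=3: j in [0,6] -> 7
  i=4: j in [0,5] -> 6
H(9) = 7+8+8+7+6 = 36


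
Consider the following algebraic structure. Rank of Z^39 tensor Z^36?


rank(M(x)N) = rank(M)*rank(N)
39*36 = 1404


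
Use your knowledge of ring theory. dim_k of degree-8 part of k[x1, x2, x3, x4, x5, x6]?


C(d+n-1,n-1)=C(13,5)=1287


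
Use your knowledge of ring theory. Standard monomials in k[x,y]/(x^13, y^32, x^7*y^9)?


k[x,y]/I, I = (x^13, y^32, x^7*y^9)
Rect: 13x32=416. Corner: (13-7)x(32-9)=138.
dim = 416-138 = 278


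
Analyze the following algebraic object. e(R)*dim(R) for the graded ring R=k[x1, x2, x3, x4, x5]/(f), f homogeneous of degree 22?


e(R)=deg(f)=22, dim(R)=5-1=4
e*dim=22*4=88


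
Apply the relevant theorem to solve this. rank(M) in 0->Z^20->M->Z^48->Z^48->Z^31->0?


Alt sum=0:
(-1)^0*20 + (-1)^1*? + (-1)^2*48 + (-1)^3*48 + (-1)^4*31=0
rank(M)=51


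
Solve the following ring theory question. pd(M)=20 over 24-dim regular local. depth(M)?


pd+depth=depth(R)=24
depth=24-20=4


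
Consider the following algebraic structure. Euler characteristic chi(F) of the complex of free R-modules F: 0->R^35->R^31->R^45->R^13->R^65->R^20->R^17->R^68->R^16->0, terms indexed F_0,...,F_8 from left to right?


chi = sum (-1)^i * rank:
(-1)^0*35=35
(-1)^1*31=-31
(-1)^2*45=45
(-1)^3*13=-13
(-1)^4*65=65
(-1)^5*20=-20
(-1)^6*17=17
(-1)^7*68=-68
(-1)^8*16=16
chi=46


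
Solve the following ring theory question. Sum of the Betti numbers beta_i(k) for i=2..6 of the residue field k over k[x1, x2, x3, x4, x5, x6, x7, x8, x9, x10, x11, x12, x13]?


Koszul resolution: beta_i(k)=C(n,i), n=13
C(13,2)=78, C(13,3)=286, C(13,4)=715, C(13,5)=1287, C(13,6)=1716
Sum=4082


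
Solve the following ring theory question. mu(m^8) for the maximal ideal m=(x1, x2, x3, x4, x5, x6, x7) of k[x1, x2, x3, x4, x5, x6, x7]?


Graded Nakayama: mu(m^d) = dim_k (m^d/m^(d+1)) = #degree-8 monomials in 7 vars
C(n+d-1,d)=C(14,8)=3003


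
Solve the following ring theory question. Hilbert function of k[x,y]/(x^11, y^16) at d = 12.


k[x,y], I = (x^11, y^16), d = 12
Need i < 11 and d-i < 16.
Range: 0 <= i <= 10.
H(12) = 11


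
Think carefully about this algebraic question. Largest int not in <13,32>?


gcd(13,32)=1 => F=ab-a-b=13*32-13-32=416-45=371


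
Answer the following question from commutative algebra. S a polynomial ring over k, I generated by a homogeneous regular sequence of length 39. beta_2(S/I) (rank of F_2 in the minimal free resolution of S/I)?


Regular sequence => Koszul complex is the minimal free resolution.
Syz_1 minimally generated by Koszul relations f_i*e_j - f_j*e_i (i<j): mu(Syz_1) = beta_2 = C(m,2) = m(m-1)/2
m=39
39*38/2 = 741


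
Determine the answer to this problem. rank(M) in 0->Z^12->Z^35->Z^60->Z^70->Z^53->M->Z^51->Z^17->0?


Alt sum=0:
(-1)^0*12 + (-1)^1*35 + (-1)^2*60 + (-1)^3*70 + (-1)^4*53 + (-1)^5*? + (-1)^6*51 + (-1)^7*17=0
rank(M)=54


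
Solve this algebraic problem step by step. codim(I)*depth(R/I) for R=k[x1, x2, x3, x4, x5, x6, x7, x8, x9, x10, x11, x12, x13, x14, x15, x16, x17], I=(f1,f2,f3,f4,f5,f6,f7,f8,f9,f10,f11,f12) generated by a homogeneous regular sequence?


codim=12, depth=dim(R/I)=17-12=5
Product=12*5=60


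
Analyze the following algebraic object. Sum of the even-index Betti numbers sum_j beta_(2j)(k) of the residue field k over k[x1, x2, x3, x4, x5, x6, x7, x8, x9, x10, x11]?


Koszul resolution: beta_i(k)=C(n,i), n=11
sum_even C(11,i) = 2^(n-1) = 2^10 = 1024


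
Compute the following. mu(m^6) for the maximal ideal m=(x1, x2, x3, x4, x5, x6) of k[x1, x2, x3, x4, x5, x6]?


Graded Nakayama: mu(m^d) = dim_k (m^d/m^(d+1)) = #degree-6 monomials in 6 vars
C(n+d-1,d)=C(11,6)=462


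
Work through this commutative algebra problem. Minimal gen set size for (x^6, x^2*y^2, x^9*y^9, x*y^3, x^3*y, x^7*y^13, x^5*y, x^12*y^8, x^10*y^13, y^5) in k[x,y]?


Remove redundant (divisible by others).
x^9*y^9 redundant.
x^5*y redundant.
x^7*y^13 redundant.
x^10*y^13 redundant.
x^12*y^8 redundant.
Min: x^6, x^3*y, x^2*y^2, x*y^3, y^5
Count=5


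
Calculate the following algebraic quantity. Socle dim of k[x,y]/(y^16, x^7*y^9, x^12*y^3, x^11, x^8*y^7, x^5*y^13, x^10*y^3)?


Socle = ann(m) = span of standard monomials u with x*u, y*u in I (staircase corners).
Redundant generators: x^12*y^3
Minimal generators: x^11, x^10*y^3, x^8*y^7, x^7*y^9, x^5*y^13, y^16
Corners: x^4y^15, x^6y^12, x^7y^8, x^9y^6, x^10y^2
Socle dim=5


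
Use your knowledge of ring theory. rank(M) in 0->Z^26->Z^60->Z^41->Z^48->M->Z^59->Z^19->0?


Alt sum=0:
(-1)^0*26 + (-1)^1*60 + (-1)^2*41 + (-1)^3*48 + (-1)^4*? + (-1)^5*59 + (-1)^6*19=0
rank(M)=81


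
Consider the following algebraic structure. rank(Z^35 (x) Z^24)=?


rank(M(x)N) = rank(M)*rank(N)
35*24 = 840


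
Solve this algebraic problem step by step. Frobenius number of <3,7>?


gcd(3,7)=1 => F=ab-a-b=3*7-3-7=21-10=11


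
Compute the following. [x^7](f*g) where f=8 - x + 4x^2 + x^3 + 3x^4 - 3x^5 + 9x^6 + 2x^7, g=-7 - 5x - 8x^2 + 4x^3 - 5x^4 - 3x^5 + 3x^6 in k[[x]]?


[x^7] = sum a_i*b_j, i+j=7
  -1*3=-3
  4*-3=-12
  1*-5=-5
  3*4=12
  -3*-8=24
  9*-5=-45
  2*-7=-14
Sum=-43


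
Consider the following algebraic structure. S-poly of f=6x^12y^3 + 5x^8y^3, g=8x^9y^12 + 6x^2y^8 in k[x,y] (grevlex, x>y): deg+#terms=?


LT(f)=6x^12y^3, LT(g)=8x^9y^12
lcm(LM)=x^12y^12
S(f,g) (scaled by 48 to clear denominators) = 8y^9*f - 6x^3*g = 40x^8y^12 - 36x^5y^8
2 terms, deg 20.
20+2=22


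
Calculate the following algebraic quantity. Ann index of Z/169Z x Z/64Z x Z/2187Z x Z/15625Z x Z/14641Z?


Exponent = lcm of the cyclic orders; pairwise coprime => product.
13^2*2^6*3^7*5^6*11^4=169*64*2187*15625*14641=5411357523000000


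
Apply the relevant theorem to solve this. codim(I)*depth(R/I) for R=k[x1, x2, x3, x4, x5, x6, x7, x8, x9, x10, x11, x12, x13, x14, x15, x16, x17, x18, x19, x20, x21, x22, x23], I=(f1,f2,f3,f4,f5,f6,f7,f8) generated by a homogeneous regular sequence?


codim=8, depth=dim(R/I)=23-8=15
Product=8*15=120


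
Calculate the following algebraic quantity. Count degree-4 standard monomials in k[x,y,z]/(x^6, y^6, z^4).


Need i<6, j<6, k<4 with i+j+k=4.
For each i, j ranges over max(0,4-i-3)..min(5,4-i):
  i=0: j in [1,4] -> 4
  i=1: j in [0,3] -> 4
  i=2: j in [0,2] -> 3
  i=3: j in [0,1] -> 2
  i=4: j in [0,0] -> 1
H(4) = 4+4+3+2+1 = 14


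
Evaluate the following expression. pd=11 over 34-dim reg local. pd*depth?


pd+depth=34
depth=34-11=23
pd*depth=11*23=253


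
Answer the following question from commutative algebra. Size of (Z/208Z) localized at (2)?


2-primary part: 208=2^4*13
Size=2^4=16


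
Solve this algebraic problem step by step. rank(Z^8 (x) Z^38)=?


rank(M(x)N) = rank(M)*rank(N)
8*38 = 304


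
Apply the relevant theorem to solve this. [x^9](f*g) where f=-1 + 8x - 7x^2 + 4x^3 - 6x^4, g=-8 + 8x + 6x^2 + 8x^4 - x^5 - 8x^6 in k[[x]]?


[x^9] = sum a_i*b_j, i+j=9
  4*-8=-32
  -6*-1=6
Sum=-26


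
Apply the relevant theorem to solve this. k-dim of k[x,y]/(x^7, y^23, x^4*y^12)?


k[x,y]/I, I = (x^7, y^23, x^4*y^12)
Rect: 7x23=161. Corner: (7-4)x(23-12)=33.
dim = 161-33 = 128


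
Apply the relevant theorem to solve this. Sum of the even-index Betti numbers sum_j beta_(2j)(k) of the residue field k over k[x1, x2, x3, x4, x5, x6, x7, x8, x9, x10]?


Koszul resolution: beta_i(k)=C(n,i), n=10
sum_even C(10,i) = 2^(n-1) = 2^9 = 512


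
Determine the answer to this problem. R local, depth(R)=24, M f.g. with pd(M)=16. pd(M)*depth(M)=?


pd+depth=24
depth=24-16=8
pd*depth=16*8=128


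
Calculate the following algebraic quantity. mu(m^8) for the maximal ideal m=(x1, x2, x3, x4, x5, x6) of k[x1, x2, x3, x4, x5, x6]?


Graded Nakayama: mu(m^d) = dim_k (m^d/m^(d+1)) = #degree-8 monomials in 6 vars
C(n+d-1,d)=C(13,8)=1287


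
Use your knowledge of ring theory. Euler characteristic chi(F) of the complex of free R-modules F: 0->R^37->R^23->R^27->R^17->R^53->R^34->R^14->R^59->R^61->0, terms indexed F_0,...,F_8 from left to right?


chi = sum (-1)^i * rank:
(-1)^0*37=37
(-1)^1*23=-23
(-1)^2*27=27
(-1)^3*17=-17
(-1)^4*53=53
(-1)^5*34=-34
(-1)^6*14=14
(-1)^7*59=-59
(-1)^8*61=61
chi=59


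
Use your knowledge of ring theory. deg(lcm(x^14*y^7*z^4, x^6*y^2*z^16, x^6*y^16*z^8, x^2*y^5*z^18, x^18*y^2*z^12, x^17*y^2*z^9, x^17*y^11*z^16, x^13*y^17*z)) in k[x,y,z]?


lcm = componentwise max:
x: max(14,6,6,2,18,17,17,13)=18
y: max(7,2,16,5,2,2,11,17)=17
z: max(4,16,8,18,12,9,16,1)=18
Total=18+17+18=53


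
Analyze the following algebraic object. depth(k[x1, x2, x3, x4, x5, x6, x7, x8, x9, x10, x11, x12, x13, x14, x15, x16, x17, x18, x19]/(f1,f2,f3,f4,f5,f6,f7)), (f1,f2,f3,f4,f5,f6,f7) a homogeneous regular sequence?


depth(R)=19
depth(R/I)=19-7=12


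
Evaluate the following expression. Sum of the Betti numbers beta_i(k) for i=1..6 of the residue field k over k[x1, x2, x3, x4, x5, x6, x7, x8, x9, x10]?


Koszul resolution: beta_i(k)=C(n,i), n=10
C(10,1)=10, C(10,2)=45, C(10,3)=120, C(10,4)=210, C(10,5)=252, C(10,6)=210
Sum=847


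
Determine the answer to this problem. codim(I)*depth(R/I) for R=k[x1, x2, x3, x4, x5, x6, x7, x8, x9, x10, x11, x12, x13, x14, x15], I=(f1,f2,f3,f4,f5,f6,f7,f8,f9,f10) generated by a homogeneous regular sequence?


codim=10, depth=dim(R/I)=15-10=5
Product=10*5=50


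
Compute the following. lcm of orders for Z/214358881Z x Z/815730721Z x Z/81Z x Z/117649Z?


Exponent = lcm of the cyclic orders; pairwise coprime => product.
11^8*13^8*3^4*7^6=214358881*815730721*81*117649=1666332092687235474870369


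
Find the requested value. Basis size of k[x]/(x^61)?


Basis: 1,x,...,x^60
dim=61


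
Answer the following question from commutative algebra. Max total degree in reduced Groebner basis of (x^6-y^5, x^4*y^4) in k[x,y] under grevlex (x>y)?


LT(f1)=x^6, LT(f2)=x^4y^4, lcm=x^6y^4
S(f1,f2) = y^4*f1 - x^2*f2 = -y^9
Reduced GB = {f1, f2, y^9}; degrees 6, 8, 9
Max = 9


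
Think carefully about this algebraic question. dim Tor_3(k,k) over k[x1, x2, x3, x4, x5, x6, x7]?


Koszul: C(n,i)=C(7,3)=35


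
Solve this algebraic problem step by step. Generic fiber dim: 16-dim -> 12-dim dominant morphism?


dim(fiber)=dim(X)-dim(Y)=16-12=4


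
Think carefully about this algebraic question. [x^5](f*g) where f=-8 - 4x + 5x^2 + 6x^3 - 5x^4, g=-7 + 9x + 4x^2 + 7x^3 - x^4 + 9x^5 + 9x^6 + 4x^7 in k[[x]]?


[x^5] = sum a_i*b_j, i+j=5
  -8*9=-72
  -4*-1=4
  5*7=35
  6*4=24
  -5*9=-45
Sum=-54


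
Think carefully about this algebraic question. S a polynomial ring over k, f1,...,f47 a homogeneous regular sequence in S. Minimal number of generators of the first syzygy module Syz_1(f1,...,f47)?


Regular sequence => Koszul complex is the minimal free resolution.
Syz_1 minimally generated by Koszul relations f_i*e_j - f_j*e_i (i<j): mu(Syz_1) = beta_2 = C(m,2) = m(m-1)/2
m=47
47*46/2 = 1081


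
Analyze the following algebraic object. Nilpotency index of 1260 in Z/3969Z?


1260^k mod 3969:
k=1: 1260
k=2: 0
First zero at k = 2


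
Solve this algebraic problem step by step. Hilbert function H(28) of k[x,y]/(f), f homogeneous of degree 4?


H(t)=d for t>=d-1.
d=4, t=28
H(28)=4


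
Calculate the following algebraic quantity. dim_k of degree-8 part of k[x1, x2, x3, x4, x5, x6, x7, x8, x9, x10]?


C(d+n-1,n-1)=C(17,9)=24310


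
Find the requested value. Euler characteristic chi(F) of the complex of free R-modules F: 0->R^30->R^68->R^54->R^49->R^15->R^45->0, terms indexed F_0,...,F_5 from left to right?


chi = sum (-1)^i * rank:
(-1)^0*30=30
(-1)^1*68=-68
(-1)^2*54=54
(-1)^3*49=-49
(-1)^4*15=15
(-1)^5*45=-45
chi=-63


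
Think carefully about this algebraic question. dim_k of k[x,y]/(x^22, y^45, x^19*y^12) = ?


k[x,y]/I, I = (x^22, y^45, x^19*y^12)
Rect: 22x45=990. Corner: (22-19)x(45-12)=99.
dim = 990-99 = 891


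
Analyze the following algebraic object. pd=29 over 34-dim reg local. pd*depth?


pd+depth=34
depth=34-29=5
pd*depth=29*5=145


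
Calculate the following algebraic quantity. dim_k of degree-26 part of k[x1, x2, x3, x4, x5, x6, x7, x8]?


C(d+n-1,n-1)=C(33,7)=4272048


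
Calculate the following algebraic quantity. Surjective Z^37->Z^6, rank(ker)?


rank(ker) = 37-6 = 31


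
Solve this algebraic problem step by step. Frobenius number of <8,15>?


gcd(8,15)=1 => F=ab-a-b=8*15-8-15=120-23=97


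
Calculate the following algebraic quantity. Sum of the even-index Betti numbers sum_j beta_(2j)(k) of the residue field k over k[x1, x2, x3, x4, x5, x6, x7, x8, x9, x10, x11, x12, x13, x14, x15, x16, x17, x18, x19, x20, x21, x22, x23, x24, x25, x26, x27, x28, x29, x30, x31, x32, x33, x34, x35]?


Koszul resolution: beta_i(k)=C(n,i), n=35
sum_even C(35,i) = 2^(n-1) = 2^34 = 17179869184


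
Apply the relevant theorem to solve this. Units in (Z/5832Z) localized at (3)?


Local ring = Z/729Z.
phi(729) = 3^5*(3-1) = 486


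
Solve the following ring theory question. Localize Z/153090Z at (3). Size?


3-primary part: 153090=3^7*70
Size=3^7=2187


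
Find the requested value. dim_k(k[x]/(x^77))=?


Basis: 1,x,...,x^76
dim=77


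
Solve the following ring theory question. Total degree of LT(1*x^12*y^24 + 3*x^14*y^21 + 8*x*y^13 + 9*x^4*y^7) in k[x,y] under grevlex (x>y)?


LT: 1*x^12*y^24
deg_x=12, deg_y=24
Total=12+24=36


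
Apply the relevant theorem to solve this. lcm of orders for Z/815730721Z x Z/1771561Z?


Exponent = lcm of the cyclic orders; pairwise coprime => product.
13^8*11^6=815730721*1771561=1445116731825481


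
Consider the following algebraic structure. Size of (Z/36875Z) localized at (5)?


5-primary part: 36875=5^4*59
Size=5^4=625


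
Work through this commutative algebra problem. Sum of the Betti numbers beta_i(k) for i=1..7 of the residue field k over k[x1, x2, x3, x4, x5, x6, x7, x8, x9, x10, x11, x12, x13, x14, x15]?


Koszul resolution: beta_i(k)=C(n,i), n=15
C(15,1)=15, C(15,2)=105, C(15,3)=455, C(15,4)=1365, C(15,5)=3003, C(15,6)=5005, C(15,7)=6435
Sum=16383


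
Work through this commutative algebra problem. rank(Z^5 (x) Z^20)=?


rank(M(x)N) = rank(M)*rank(N)
5*20 = 100


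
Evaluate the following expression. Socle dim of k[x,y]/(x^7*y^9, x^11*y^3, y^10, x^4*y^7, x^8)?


Socle = ann(m) = span of standard monomials u with x*u, y*u in I (staircase corners).
Redundant generators: x^11*y^3, x^7*y^9
Minimal generators: x^8, x^4*y^7, y^10
Corners: x^3y^9, x^7y^6
Socle dim=2


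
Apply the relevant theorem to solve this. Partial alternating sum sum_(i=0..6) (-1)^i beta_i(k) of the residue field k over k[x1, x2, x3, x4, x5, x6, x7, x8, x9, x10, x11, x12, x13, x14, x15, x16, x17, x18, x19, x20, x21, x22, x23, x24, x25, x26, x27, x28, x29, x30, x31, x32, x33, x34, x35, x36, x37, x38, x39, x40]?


Koszul resolution: beta_i(k)=C(n,i), n=40
sum_(i=0..p) (-1)^i C(n,i) = (-1)^p C(n-1,p)
(-1)^6*C(39,6) = (-1)^6*3262623 = 3262623


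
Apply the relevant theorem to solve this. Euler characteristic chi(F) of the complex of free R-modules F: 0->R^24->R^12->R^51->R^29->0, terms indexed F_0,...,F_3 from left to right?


chi = sum (-1)^i * rank:
(-1)^0*24=24
(-1)^1*12=-12
(-1)^2*51=51
(-1)^3*29=-29
chi=34


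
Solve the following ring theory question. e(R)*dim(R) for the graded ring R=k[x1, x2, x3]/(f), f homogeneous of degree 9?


e(R)=deg(f)=9, dim(R)=3-1=2
e*dim=9*2=18


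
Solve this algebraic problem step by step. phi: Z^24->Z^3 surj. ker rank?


rank(ker) = 24-3 = 21


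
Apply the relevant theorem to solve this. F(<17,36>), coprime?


gcd(17,36)=1 => F=ab-a-b=17*36-17-36=612-53=559


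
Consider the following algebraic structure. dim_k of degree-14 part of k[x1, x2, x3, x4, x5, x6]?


C(d+n-1,n-1)=C(19,5)=11628


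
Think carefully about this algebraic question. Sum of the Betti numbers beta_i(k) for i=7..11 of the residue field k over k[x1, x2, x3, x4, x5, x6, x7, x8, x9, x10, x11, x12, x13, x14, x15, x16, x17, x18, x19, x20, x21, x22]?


Koszul resolution: beta_i(k)=C(n,i), n=22
C(22,7)=170544, C(22,8)=319770, C(22,9)=497420, C(22,10)=646646, C(22,11)=705432
Sum=2339812


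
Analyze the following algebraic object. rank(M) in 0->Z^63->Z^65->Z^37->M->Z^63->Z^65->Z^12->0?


Alt sum=0:
(-1)^0*63 + (-1)^1*65 + (-1)^2*37 + (-1)^3*? + (-1)^4*63 + (-1)^5*65 + (-1)^6*12=0
rank(M)=45


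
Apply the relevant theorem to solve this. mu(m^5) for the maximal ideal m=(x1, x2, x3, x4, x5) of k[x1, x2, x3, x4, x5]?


Graded Nakayama: mu(m^d) = dim_k (m^d/m^(d+1)) = #degree-5 monomials in 5 vars
C(n+d-1,d)=C(9,5)=126


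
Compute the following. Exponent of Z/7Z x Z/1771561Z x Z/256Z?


Exponent = lcm of the cyclic orders; pairwise coprime => product.
7^1*11^6*2^8=7*1771561*256=3174637312


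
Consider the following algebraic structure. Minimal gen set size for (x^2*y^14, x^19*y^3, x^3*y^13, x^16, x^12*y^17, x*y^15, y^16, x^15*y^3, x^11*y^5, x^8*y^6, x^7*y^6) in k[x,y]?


Remove redundant (divisible by others).
x^8*y^6 redundant.
x^19*y^3 redundant.
x^12*y^17 redundant.
Min: x^16, x^15*y^3, x^11*y^5, x^7*y^6, x^3*y^13, x^2*y^14, x*y^15, y^16
Count=8


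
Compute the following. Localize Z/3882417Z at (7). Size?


7-primary part: 3882417=7^6*33
Size=7^6=117649


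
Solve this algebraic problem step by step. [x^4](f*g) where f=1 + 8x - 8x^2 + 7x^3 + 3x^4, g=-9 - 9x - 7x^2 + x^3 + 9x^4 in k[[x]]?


[x^4] = sum a_i*b_j, i+j=4
  1*9=9
  8*1=8
  -8*-7=56
  7*-9=-63
  3*-9=-27
Sum=-17


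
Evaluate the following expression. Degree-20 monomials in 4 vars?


C(d+n-1,n-1)=C(23,3)=1771


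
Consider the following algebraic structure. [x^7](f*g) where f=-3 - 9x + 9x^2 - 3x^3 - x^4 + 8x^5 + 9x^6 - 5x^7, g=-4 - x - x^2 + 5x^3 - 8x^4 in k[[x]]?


[x^7] = sum a_i*b_j, i+j=7
  -3*-8=24
  -1*5=-5
  8*-1=-8
  9*-1=-9
  -5*-4=20
Sum=22


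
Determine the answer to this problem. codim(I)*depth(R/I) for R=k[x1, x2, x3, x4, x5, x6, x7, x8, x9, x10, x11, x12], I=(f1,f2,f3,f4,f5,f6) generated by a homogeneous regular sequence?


codim=6, depth=dim(R/I)=12-6=6
Product=6*6=36


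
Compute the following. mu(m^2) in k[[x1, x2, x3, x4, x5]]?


C(n+d-1,d)=C(6,2)=15


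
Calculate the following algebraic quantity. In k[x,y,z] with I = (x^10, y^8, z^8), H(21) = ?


Need i<10, j<8, k<8 with i+j+k=21.
For each i, j ranges over max(0,21-i-7)..min(7,21-i):
  i=0: j in [14,7] -> 0
  i=1: j in [13,7] -> 0
  i=2: j in [12,7] -> 0
  i=3: j in [11,7] -> 0
  i=4: j in [10,7] -> 0
  i=5: j in [9,7] -> 0
  i=6: j in [8,7] -> 0
  i=7: j in [7,7] -> 1
  i=8: j in [6,7] -> 2
  i=9: j in [5,7] -> 3
H(21) = 0+0+0+0+0+0+0+1+2+3 = 6


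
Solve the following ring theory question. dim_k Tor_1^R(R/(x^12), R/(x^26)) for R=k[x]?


Tor_1(R/I,R/J)=(I cap J)/IJ=(x^26)/(x^38)
dim=38-26=min(12,26)=12


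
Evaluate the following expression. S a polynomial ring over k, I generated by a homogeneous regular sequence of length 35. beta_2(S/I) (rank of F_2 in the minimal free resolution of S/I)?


Regular sequence => Koszul complex is the minimal free resolution.
Syz_1 minimally generated by Koszul relations f_i*e_j - f_j*e_i (i<j): mu(Syz_1) = beta_2 = C(m,2) = m(m-1)/2
m=35
35*34/2 = 595


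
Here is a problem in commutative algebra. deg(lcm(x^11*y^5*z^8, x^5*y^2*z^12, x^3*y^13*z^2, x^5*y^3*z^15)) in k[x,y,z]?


lcm = componentwise max:
x: max(11,5,3,5)=11
y: max(5,2,13,3)=13
z: max(8,12,2,15)=15
Total=11+13+15=39


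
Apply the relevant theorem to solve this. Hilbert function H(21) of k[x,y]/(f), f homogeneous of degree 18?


H(t)=d for t>=d-1.
d=18, t=21
H(21)=18


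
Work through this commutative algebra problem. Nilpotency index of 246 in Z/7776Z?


246^k mod 7776:
k=1: 246
k=2: 6084
k=3: 3672
k=4: 1296
k=5: 0
First zero at k = 5


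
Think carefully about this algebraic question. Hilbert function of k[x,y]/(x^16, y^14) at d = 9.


k[x,y], I = (x^16, y^14), d = 9
Need i < 16 and d-i < 14.
Range: 0 <= i <= 9.
H(9) = 10


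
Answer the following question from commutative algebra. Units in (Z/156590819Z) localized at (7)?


Local ring = Z/117649Z.
phi(117649) = 7^5*(7-1) = 100842


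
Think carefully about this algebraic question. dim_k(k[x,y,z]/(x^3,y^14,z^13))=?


Basis: x^iy^jz^k, i<3,j<14,k<13
3*14*13=546


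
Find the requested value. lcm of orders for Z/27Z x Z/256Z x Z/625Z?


Exponent = lcm of the cyclic orders; pairwise coprime => product.
3^3*2^8*5^4=27*256*625=4320000


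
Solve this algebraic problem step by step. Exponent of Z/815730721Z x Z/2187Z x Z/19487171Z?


Exponent = lcm of the cyclic orders; pairwise coprime => product.
13^8*3^7*11^7=815730721*2187*19487171=34765173217525596417


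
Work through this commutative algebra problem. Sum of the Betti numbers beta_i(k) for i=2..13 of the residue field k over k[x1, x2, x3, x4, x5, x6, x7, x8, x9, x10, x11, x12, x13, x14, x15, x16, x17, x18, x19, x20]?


Koszul resolution: beta_i(k)=C(n,i), n=20
C(20,2)=190, C(20,3)=1140, C(20,4)=4845, C(20,5)=15504, C(20,6)=38760, C(20,7)=77520, C(20,8)=125970, C(20,9)=167960, C(20,10)=184756, C(20,11)=167960, C(20,12)=125970, C(20,13)=77520
Sum=988095


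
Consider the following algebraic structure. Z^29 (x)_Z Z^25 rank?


rank(M(x)N) = rank(M)*rank(N)
29*25 = 725


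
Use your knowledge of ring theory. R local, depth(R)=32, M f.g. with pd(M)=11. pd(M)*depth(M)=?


pd+depth=32
depth=32-11=21
pd*depth=11*21=231


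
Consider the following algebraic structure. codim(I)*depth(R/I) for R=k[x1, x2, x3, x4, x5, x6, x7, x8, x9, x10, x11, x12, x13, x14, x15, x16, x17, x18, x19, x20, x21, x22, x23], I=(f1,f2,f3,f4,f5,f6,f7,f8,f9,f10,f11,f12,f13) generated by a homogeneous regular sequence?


codim=13, depth=dim(R/I)=23-13=10
Product=13*10=130


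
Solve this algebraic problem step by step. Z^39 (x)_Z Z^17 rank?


rank(M(x)N) = rank(M)*rank(N)
39*17 = 663


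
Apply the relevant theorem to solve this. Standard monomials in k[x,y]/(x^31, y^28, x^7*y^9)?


k[x,y]/I, I = (x^31, y^28, x^7*y^9)
Rect: 31x28=868. Corner: (31-7)x(28-9)=456.
dim = 868-456 = 412


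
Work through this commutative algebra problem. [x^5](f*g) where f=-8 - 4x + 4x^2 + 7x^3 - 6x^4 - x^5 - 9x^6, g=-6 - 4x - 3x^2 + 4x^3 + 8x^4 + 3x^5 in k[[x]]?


[x^5] = sum a_i*b_j, i+j=5
  -8*3=-24
  -4*8=-32
  4*4=16
  7*-3=-21
  -6*-4=24
  -1*-6=6
Sum=-31


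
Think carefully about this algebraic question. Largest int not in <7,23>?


gcd(7,23)=1 => F=ab-a-b=7*23-7-23=161-30=131


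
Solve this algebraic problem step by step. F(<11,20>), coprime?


gcd(11,20)=1 => F=ab-a-b=11*20-11-20=220-31=189


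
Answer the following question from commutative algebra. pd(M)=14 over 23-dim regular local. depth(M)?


pd+depth=depth(R)=23
depth=23-14=9


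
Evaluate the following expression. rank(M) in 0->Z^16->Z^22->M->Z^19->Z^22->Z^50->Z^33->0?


Alt sum=0:
(-1)^0*16 + (-1)^1*22 + (-1)^2*? + (-1)^3*19 + (-1)^4*22 + (-1)^5*50 + (-1)^6*33=0
rank(M)=20


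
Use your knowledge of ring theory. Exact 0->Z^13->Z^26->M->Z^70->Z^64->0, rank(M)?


Alt sum=0:
(-1)^0*13 + (-1)^1*26 + (-1)^2*? + (-1)^3*70 + (-1)^4*64=0
rank(M)=19


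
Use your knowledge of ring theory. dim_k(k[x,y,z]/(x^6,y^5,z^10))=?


Basis: x^iy^jz^k, i<6,j<5,k<10
6*5*10=300


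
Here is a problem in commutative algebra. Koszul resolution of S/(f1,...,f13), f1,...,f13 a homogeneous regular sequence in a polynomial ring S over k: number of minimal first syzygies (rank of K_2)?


Regular sequence => Koszul complex is the minimal free resolution.
Syz_1 minimally generated by Koszul relations f_i*e_j - f_j*e_i (i<j): mu(Syz_1) = beta_2 = C(m,2) = m(m-1)/2
m=13
13*12/2 = 78


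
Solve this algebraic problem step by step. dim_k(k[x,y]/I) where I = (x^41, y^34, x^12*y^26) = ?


k[x,y]/I, I = (x^41, y^34, x^12*y^26)
Rect: 41x34=1394. Corner: (41-12)x(34-26)=232.
dim = 1394-232 = 1162


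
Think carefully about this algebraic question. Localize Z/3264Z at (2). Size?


2-primary part: 3264=2^6*51
Size=2^6=64


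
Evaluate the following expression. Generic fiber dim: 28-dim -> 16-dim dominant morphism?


dim(fiber)=dim(X)-dim(Y)=28-16=12


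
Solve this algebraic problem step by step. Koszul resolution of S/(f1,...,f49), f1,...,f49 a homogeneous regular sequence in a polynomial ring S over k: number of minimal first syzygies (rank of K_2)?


Regular sequence => Koszul complex is the minimal free resolution.
Syz_1 minimally generated by Koszul relations f_i*e_j - f_j*e_i (i<j): mu(Syz_1) = beta_2 = C(m,2) = m(m-1)/2
m=49
49*48/2 = 1176


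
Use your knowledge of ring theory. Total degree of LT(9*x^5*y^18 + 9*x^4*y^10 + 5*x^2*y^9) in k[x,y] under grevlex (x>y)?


LT: 9*x^5*y^18
deg_x=5, deg_y=18
Total=5+18=23


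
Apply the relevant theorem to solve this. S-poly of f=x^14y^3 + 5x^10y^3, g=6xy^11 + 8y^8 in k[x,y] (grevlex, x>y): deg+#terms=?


LT(f)=x^14y^3, LT(g)=6xy^11
lcm(LM)=x^14y^11
S(f,g) (scaled by 6 to clear denominators) = 6y^8*f - x^13*g = -8x^13y^8 + 30x^10y^11
2 terms, deg 21.
21+2=23


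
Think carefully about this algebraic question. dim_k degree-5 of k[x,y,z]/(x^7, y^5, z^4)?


Need i<7, j<5, k<4 with i+j+k=5.
For each i, j ranges over max(0,5-i-3)..min(4,5-i):
  i=0: j in [2,4] -> 3
  i=1: j in [1,4] -> 4
  i=2: j in [0,3] -> 4
  i=3: j in [0,2] -> 3
  i=4: j in [0,1] -> 2
  i=5: j in [0,0] -> 1
H(5) = 3+4+4+3+2+1 = 17


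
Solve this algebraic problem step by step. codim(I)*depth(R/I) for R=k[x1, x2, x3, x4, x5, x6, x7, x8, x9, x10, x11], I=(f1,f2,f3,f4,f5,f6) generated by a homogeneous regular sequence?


codim=6, depth=dim(R/I)=11-6=5
Product=6*5=30


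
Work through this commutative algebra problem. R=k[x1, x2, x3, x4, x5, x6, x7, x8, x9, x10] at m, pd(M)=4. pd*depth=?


pd+depth=10
depth=10-4=6
pd*depth=4*6=24


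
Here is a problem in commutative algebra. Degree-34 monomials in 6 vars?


C(d+n-1,n-1)=C(39,5)=575757


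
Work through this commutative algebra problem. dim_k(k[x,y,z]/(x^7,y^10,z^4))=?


Basis: x^iy^jz^k, i<7,j<10,k<4
7*10*4=280


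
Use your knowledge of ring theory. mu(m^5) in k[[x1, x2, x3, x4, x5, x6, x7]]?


C(n+d-1,d)=C(11,5)=462


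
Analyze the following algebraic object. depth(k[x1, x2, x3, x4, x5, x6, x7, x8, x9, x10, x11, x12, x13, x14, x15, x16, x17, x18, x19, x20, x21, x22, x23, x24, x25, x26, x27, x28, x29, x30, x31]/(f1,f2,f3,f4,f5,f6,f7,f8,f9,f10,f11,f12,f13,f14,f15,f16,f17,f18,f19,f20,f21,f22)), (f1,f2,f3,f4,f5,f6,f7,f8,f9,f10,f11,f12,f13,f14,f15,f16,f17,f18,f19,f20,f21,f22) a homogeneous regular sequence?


depth(R)=31
depth(R/I)=31-22=9


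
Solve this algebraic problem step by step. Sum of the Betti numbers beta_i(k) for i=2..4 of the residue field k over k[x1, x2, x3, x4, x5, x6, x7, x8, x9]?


Koszul resolution: beta_i(k)=C(n,i), n=9
C(9,2)=36, C(9,3)=84, C(9,4)=126
Sum=246


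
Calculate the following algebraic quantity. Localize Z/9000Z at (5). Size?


5-primary part: 9000=5^3*72
Size=5^3=125


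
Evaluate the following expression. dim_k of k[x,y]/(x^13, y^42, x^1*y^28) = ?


k[x,y]/I, I = (x^13, y^42, x^1*y^28)
Rect: 13x42=546. Corner: (13-1)x(42-28)=168.
dim = 546-168 = 378


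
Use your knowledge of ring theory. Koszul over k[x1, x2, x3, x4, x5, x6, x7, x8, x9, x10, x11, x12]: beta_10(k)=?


C(n,i)=C(12,10)=66


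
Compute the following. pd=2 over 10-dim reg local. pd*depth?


pd+depth=10
depth=10-2=8
pd*depth=2*8=16


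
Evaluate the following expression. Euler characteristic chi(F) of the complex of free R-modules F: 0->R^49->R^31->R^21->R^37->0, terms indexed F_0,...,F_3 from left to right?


chi = sum (-1)^i * rank:
(-1)^0*49=49
(-1)^1*31=-31
(-1)^2*21=21
(-1)^3*37=-37
chi=2


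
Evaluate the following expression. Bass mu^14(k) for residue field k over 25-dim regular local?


C(n,i)=C(25,14)=4457400


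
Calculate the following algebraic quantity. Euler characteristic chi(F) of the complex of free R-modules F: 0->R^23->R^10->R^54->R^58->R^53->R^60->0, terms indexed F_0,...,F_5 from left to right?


chi = sum (-1)^i * rank:
(-1)^0*23=23
(-1)^1*10=-10
(-1)^2*54=54
(-1)^3*58=-58
(-1)^4*53=53
(-1)^5*60=-60
chi=2


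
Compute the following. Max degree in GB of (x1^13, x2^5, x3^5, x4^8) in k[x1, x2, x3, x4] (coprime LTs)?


Pure powers, coprime LTs => already GB.
Degrees: 13, 5, 5, 8
Max=13


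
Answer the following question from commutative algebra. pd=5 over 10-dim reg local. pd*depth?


pd+depth=10
depth=10-5=5
pd*depth=5*5=25


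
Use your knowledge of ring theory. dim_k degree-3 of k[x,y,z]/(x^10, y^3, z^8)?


Need i<10, j<3, k<8 with i+j+k=3.
For each i, j ranges over max(0,3-i-7)..min(2,3-i):
  i=0: j in [0,2] -> 3
  i=1: j in [0,2] -> 3
  i=2: j in [0,1] -> 2
  i=3: j in [0,0] -> 1
H(3) = 3+3+2+1 = 9


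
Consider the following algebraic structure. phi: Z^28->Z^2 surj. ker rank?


rank(ker) = 28-2 = 26


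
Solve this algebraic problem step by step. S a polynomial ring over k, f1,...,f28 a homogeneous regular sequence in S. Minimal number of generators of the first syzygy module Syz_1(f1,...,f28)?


Regular sequence => Koszul complex is the minimal free resolution.
Syz_1 minimally generated by Koszul relations f_i*e_j - f_j*e_i (i<j): mu(Syz_1) = beta_2 = C(m,2) = m(m-1)/2
m=28
28*27/2 = 378


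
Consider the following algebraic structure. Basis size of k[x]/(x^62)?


Basis: 1,x,...,x^61
dim=62


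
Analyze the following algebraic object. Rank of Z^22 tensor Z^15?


rank(M(x)N) = rank(M)*rank(N)
22*15 = 330


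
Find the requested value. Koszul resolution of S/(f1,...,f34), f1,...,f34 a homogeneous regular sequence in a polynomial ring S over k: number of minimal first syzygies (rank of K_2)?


Regular sequence => Koszul complex is the minimal free resolution.
Syz_1 minimally generated by Koszul relations f_i*e_j - f_j*e_i (i<j): mu(Syz_1) = beta_2 = C(m,2) = m(m-1)/2
m=34
34*33/2 = 561


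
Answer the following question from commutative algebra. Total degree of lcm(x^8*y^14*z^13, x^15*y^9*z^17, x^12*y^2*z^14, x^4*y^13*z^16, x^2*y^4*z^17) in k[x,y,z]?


lcm = componentwise max:
x: max(8,15,12,4,2)=15
y: max(14,9,2,13,4)=14
z: max(13,17,14,16,17)=17
Total=15+14+17=46


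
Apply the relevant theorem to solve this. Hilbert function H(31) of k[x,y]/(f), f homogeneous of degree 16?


H(t)=d for t>=d-1.
d=16, t=31
H(31)=16


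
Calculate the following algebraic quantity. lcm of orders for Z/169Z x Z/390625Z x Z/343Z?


Exponent = lcm of the cyclic orders; pairwise coprime => product.
13^2*5^8*7^3=169*390625*343=22643359375


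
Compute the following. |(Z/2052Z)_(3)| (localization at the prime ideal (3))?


3-primary part: 2052=3^3*76
Size=3^3=27


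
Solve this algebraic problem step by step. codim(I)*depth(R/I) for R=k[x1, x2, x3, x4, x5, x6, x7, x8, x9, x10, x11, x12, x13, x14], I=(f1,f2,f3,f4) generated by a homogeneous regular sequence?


codim=4, depth=dim(R/I)=14-4=10
Product=4*10=40
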